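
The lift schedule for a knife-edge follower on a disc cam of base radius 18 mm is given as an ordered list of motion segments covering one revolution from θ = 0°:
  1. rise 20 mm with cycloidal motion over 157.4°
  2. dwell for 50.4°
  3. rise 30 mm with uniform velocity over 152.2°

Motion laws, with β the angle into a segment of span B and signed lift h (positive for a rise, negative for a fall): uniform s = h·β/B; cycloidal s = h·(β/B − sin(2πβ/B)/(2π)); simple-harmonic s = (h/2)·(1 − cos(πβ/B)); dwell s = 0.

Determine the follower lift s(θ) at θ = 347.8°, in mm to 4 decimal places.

seg 1 [0°–157.4°] cycloidal, h=20: full span → s += 20 → s = 20.0000
seg 2 [157.4°–207.8°] dwell: s stays 20.0000
seg 3 [207.8°–360°] uniform, h=30: θ=347.8° here. β=140, B=152.2. 30·140/152.2 = 27.5953 → s = 47.5953

47.5953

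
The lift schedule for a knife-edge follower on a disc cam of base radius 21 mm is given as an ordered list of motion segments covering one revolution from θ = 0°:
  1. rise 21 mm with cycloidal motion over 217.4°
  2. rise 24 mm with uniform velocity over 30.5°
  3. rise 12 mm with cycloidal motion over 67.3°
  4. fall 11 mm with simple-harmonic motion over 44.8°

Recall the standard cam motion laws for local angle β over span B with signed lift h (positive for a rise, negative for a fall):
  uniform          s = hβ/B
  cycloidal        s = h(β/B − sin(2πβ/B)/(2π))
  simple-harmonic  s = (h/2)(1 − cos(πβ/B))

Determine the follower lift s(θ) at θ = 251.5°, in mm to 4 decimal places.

seg 1 [0°–217.4°] cycloidal, h=21: full span → s += 21 → s = 21.0000
seg 2 [217.4°–247.9°] uniform, h=24: full span → s += 24 → s = 45.0000
seg 3 [247.9°–315.2°] cycloidal, h=12: θ=251.5° here. β=3.6, B=67.3. 12·(0.0535 − sin(2π·0.0535)/(2π)) = 0.0120 → s = 45.0120

45.0120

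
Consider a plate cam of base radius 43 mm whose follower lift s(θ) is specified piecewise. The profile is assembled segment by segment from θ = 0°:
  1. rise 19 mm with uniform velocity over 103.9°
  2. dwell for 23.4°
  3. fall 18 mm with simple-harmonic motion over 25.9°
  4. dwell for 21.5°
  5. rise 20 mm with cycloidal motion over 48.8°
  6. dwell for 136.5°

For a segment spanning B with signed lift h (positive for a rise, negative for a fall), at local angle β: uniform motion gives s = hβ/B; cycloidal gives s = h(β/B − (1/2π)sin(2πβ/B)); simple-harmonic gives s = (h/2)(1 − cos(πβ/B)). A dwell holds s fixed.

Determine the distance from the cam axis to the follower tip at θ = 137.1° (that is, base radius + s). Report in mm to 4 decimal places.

seg 1 [0°–103.9°] uniform, h=19: full span → s += 19 → s = 19.0000
seg 2 [103.9°–127.3°] dwell: s stays 19.0000
seg 3 [127.3°–153.2°] simple-harmonic, h=-18: θ=137.1° here. β=9.8, B=25.9. -18/2·(1 − cos(π·0.3784)) = -5.6443 → s = 13.3557
radial distance = base radius + s = 43 + 13.3557 = 56.3557

56.3557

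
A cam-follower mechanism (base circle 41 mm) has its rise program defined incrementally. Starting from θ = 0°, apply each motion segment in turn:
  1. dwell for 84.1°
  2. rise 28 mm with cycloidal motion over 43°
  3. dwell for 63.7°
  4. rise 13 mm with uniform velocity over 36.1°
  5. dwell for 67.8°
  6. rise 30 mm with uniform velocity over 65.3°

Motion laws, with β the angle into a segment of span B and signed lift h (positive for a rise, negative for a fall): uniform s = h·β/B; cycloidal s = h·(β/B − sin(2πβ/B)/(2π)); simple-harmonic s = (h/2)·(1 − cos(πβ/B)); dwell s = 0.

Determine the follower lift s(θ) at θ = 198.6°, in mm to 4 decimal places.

seg 1 [0°–84.1°] dwell: s stays 0.0000
seg 2 [84.1°–127.1°] cycloidal, h=28: full span → s += 28 → s = 28.0000
seg 3 [127.1°–190.8°] dwell: s stays 28.0000
seg 4 [190.8°–226.9°] uniform, h=13: θ=198.6° here. β=7.8, B=36.1. 13·7.8/36.1 = 2.8089 → s = 30.8089

30.8089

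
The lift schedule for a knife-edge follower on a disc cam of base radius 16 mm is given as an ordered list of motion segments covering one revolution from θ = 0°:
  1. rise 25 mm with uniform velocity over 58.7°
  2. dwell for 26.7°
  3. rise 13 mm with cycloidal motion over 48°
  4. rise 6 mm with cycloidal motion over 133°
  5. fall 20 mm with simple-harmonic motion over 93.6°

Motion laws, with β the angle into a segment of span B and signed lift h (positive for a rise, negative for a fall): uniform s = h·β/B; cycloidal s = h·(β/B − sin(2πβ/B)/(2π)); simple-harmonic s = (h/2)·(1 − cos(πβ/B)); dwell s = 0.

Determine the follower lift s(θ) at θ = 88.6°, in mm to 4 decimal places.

seg 1 [0°–58.7°] uniform, h=25: full span → s += 25 → s = 25.0000
seg 2 [58.7°–85.4°] dwell: s stays 25.0000
seg 3 [85.4°–133.4°] cycloidal, h=13: θ=88.6° here. β=3.2, B=48. 13·(0.0667 − sin(2π·0.0667)/(2π)) = 0.0251 → s = 25.0251

25.0251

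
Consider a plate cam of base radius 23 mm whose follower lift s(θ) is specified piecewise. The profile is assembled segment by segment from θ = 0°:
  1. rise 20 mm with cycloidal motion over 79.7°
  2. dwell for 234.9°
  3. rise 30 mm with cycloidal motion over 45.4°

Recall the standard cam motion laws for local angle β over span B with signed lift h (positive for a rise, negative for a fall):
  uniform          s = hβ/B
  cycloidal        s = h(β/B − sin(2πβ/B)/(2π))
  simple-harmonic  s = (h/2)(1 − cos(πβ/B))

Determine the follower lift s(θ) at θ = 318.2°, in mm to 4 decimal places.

seg 1 [0°–79.7°] cycloidal, h=20: full span → s += 20 → s = 20.0000
seg 2 [79.7°–314.6°] dwell: s stays 20.0000
seg 3 [314.6°–360°] cycloidal, h=30: θ=318.2° here. β=3.6, B=45.4. 30·(0.0793 − sin(2π·0.0793)/(2π)) = 0.0972 → s = 20.0972

20.0972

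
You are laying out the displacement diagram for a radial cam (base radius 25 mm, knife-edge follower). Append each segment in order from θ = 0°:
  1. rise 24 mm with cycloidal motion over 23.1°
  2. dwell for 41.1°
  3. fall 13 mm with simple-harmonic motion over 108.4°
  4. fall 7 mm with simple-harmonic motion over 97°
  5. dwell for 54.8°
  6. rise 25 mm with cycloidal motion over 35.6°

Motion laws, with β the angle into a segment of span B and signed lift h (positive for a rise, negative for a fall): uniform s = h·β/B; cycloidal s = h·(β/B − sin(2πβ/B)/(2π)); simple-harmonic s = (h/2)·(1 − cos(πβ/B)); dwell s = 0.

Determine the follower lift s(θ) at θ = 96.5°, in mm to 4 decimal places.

seg 1 [0°–23.1°] cycloidal, h=24: full span → s += 24 → s = 24.0000
seg 2 [23.1°–64.2°] dwell: s stays 24.0000
seg 3 [64.2°–172.6°] simple-harmonic, h=-13: θ=96.5° here. β=32.3, B=108.4. -13/2·(1 − cos(π·0.2980)) = -2.6459 → s = 21.3541

21.3541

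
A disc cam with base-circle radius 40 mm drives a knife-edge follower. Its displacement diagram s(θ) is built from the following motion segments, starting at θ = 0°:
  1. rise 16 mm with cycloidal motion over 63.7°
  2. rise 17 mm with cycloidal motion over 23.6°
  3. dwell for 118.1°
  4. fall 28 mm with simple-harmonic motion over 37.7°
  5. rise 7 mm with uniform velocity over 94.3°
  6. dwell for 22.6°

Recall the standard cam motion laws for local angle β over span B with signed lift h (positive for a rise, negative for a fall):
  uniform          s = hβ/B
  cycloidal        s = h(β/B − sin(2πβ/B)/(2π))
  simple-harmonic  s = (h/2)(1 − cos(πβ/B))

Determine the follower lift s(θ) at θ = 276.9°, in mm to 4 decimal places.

seg 1 [0°–63.7°] cycloidal, h=16: full span → s += 16 → s = 16.0000
seg 2 [63.7°–87.3°] cycloidal, h=17: full span → s += 17 → s = 33.0000
seg 3 [87.3°–205.4°] dwell: s stays 33.0000
seg 4 [205.4°–243.1°] simple-harmonic, h=-28: full span → s += -28 → s = 5.0000
seg 5 [243.1°–337.4°] uniform, h=7: θ=276.9° here. β=33.8, B=94.3. 7·33.8/94.3 = 2.5090 → s = 7.5090

7.5090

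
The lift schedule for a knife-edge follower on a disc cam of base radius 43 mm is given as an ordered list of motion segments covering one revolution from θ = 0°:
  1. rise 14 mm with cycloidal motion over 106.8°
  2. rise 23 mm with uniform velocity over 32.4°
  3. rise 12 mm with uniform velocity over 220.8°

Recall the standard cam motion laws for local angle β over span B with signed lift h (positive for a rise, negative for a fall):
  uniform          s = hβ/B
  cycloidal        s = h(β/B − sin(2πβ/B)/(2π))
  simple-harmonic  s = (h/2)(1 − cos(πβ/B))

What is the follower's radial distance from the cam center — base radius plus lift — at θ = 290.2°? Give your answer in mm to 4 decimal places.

seg 1 [0°–106.8°] cycloidal, h=14: full span → s += 14 → s = 14.0000
seg 2 [106.8°–139.2°] uniform, h=23: full span → s += 23 → s = 37.0000
seg 3 [139.2°–360°] uniform, h=12: θ=290.2° here. β=151, B=220.8. 12·151/220.8 = 8.2065 → s = 45.2065
radial distance = base radius + s = 43 + 45.2065 = 88.2065

88.2065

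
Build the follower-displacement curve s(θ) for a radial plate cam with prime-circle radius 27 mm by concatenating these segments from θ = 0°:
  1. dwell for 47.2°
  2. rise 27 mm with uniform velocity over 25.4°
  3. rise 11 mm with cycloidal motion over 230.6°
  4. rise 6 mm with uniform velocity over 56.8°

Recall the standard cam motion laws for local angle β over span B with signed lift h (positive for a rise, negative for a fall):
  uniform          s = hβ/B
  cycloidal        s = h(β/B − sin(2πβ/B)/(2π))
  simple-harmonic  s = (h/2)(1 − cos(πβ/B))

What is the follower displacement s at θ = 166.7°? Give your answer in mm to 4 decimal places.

seg 1 [0°–47.2°] dwell: s stays 0.0000
seg 2 [47.2°–72.6°] uniform, h=27: full span → s += 27 → s = 27.0000
seg 3 [72.6°–303.2°] cycloidal, h=11: θ=166.7° here. β=94.1, B=230.6. 11·(0.4081 − sin(2π·0.4081)/(2π)) = 3.5328 → s = 30.5328

30.5328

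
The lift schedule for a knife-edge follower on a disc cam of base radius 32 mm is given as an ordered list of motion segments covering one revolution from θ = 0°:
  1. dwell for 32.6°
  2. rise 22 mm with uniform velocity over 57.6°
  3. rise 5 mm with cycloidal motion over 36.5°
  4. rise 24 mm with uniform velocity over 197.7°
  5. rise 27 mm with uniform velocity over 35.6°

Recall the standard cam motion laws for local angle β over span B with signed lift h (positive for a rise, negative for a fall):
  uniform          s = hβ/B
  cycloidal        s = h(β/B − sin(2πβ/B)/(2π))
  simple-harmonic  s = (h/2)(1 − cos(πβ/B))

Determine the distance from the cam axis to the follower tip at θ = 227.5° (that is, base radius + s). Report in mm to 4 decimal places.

seg 1 [0°–32.6°] dwell: s stays 0.0000
seg 2 [32.6°–90.2°] uniform, h=22: full span → s += 22 → s = 22.0000
seg 3 [90.2°–126.7°] cycloidal, h=5: full span → s += 5 → s = 27.0000
seg 4 [126.7°–324.4°] uniform, h=24: θ=227.5° here. β=100.8, B=197.7. 24·100.8/197.7 = 12.2367 → s = 39.2367
radial distance = base radius + s = 32 + 39.2367 = 71.2367

71.2367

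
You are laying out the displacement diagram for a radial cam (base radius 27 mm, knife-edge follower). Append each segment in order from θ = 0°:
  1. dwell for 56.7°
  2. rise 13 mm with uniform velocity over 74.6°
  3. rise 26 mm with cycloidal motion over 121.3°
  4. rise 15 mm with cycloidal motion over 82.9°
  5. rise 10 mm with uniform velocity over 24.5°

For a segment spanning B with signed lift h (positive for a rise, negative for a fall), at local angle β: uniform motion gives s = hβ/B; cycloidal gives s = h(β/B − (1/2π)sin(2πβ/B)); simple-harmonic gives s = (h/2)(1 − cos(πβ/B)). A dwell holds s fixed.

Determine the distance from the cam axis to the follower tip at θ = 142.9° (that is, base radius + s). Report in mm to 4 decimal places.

seg 1 [0°–56.7°] dwell: s stays 0.0000
seg 2 [56.7°–131.3°] uniform, h=13: full span → s += 13 → s = 13.0000
seg 3 [131.3°–252.6°] cycloidal, h=26: θ=142.9° here. β=11.6, B=121.3. 26·(0.0956 − sin(2π·0.0956)/(2π)) = 0.1469 → s = 13.1469
radial distance = base radius + s = 27 + 13.1469 = 40.1469

40.1469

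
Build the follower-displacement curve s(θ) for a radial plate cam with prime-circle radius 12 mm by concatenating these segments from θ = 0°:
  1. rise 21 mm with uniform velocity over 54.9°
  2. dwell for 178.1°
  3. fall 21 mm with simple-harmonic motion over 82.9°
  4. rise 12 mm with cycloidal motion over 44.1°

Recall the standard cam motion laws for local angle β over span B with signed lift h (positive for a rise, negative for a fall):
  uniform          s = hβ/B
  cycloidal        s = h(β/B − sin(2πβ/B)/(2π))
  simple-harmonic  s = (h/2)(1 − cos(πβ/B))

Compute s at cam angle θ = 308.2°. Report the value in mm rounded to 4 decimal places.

seg 1 [0°–54.9°] uniform, h=21: full span → s += 21 → s = 21.0000
seg 2 [54.9°–233°] dwell: s stays 21.0000
seg 3 [233°–315.9°] simple-harmonic, h=-21: θ=308.2° here. β=75.2, B=82.9. -21/2·(1 − cos(π·0.9071)) = -20.5561 → s = 0.4439

0.4439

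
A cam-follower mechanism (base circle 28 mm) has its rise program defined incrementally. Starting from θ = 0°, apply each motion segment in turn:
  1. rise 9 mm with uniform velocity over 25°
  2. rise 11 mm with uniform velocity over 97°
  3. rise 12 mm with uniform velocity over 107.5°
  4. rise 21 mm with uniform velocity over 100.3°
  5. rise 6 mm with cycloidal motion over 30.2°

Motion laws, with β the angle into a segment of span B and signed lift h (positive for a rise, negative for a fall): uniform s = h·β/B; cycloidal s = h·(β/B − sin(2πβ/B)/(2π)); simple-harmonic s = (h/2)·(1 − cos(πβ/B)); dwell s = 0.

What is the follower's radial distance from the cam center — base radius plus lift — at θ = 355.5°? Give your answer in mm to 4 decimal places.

seg 1 [0°–25°] uniform, h=9: full span → s += 9 → s = 9.0000
seg 2 [25°–122°] uniform, h=11: full span → s += 11 → s = 20.0000
seg 3 [122°–229.5°] uniform, h=12: full span → s += 12 → s = 32.0000
seg 4 [229.5°–329.8°] uniform, h=21: full span → s += 21 → s = 53.0000
seg 5 [329.8°–360°] cycloidal, h=6: θ=355.5° here. β=25.7, B=30.2. 6·(0.8510 − sin(2π·0.8510)/(2π)) = 5.8750 → s = 58.8750
radial distance = base radius + s = 28 + 58.8750 = 86.8750

86.8750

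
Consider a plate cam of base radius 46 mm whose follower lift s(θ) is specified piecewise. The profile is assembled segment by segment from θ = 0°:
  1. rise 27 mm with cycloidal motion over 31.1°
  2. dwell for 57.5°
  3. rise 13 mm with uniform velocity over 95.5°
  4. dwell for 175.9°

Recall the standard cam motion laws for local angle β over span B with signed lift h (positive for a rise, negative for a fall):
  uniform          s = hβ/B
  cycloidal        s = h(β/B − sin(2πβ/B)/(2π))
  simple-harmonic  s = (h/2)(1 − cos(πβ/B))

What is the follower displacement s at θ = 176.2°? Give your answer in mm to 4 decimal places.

seg 1 [0°–31.1°] cycloidal, h=27: full span → s += 27 → s = 27.0000
seg 2 [31.1°–88.6°] dwell: s stays 27.0000
seg 3 [88.6°–184.1°] uniform, h=13: θ=176.2° here. β=87.6, B=95.5. 13·87.6/95.5 = 11.9246 → s = 38.9246

38.9246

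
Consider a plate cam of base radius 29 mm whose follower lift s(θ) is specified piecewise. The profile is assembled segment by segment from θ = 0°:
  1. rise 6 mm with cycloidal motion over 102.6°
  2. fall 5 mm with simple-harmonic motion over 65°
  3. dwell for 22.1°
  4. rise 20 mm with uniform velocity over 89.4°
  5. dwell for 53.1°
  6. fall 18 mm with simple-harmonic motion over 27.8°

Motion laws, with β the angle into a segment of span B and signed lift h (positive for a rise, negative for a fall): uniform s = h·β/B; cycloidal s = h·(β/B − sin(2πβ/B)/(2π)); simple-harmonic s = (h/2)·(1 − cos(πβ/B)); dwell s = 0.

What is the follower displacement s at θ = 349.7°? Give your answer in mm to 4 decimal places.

seg 1 [0°–102.6°] cycloidal, h=6: full span → s += 6 → s = 6.0000
seg 2 [102.6°–167.6°] simple-harmonic, h=-5: full span → s += -5 → s = 1.0000
seg 3 [167.6°–189.7°] dwell: s stays 1.0000
seg 4 [189.7°–279.1°] uniform, h=20: full span → s += 20 → s = 21.0000
seg 5 [279.1°–332.2°] dwell: s stays 21.0000
seg 6 [332.2°–360°] simple-harmonic, h=-18: θ=349.7° here. β=17.5, B=27.8. -18/2·(1 − cos(π·0.6295)) = -12.5613 → s = 8.4387

8.4387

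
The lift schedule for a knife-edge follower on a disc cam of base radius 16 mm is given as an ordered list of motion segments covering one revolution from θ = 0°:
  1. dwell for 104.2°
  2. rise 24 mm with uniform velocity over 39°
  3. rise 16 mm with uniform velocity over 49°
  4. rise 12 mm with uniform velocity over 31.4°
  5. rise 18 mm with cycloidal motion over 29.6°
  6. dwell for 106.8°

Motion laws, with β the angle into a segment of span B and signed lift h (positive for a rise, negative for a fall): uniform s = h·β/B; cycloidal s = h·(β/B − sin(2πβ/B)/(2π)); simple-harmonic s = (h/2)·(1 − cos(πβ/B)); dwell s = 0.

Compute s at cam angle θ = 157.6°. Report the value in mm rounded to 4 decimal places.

seg 1 [0°–104.2°] dwell: s stays 0.0000
seg 2 [104.2°–143.2°] uniform, h=24: full span → s += 24 → s = 24.0000
seg 3 [143.2°–192.2°] uniform, h=16: θ=157.6° here. β=14.4, B=49. 16·14.4/49 = 4.7020 → s = 28.7020

28.7020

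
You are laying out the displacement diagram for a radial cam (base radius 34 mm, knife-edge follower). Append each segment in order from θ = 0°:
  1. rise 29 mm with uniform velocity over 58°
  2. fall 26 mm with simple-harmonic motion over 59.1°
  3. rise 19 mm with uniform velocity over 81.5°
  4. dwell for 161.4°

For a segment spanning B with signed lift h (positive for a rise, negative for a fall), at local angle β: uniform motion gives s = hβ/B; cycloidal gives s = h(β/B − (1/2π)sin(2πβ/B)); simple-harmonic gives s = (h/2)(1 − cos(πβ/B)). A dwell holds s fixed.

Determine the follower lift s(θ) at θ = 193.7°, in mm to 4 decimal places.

seg 1 [0°–58°] uniform, h=29: full span → s += 29 → s = 29.0000
seg 2 [58°–117.1°] simple-harmonic, h=-26: full span → s += -26 → s = 3.0000
seg 3 [117.1°–198.6°] uniform, h=19: θ=193.7° here. β=76.6, B=81.5. 19·76.6/81.5 = 17.8577 → s = 20.8577

20.8577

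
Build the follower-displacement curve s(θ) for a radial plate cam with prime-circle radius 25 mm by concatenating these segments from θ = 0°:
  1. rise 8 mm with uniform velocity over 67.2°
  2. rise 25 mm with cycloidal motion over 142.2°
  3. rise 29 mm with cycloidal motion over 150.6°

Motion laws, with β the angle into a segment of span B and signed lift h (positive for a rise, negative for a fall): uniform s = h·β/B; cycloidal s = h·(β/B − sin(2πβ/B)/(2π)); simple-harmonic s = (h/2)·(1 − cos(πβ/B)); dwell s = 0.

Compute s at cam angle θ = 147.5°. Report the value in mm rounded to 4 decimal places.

seg 1 [0°–67.2°] uniform, h=8: full span → s += 8 → s = 8.0000
seg 2 [67.2°–209.4°] cycloidal, h=25: θ=147.5° here. β=80.3, B=142.2. 25·(0.5647 − sin(2π·0.5647)/(2π)) = 15.6907 → s = 23.6907

23.6907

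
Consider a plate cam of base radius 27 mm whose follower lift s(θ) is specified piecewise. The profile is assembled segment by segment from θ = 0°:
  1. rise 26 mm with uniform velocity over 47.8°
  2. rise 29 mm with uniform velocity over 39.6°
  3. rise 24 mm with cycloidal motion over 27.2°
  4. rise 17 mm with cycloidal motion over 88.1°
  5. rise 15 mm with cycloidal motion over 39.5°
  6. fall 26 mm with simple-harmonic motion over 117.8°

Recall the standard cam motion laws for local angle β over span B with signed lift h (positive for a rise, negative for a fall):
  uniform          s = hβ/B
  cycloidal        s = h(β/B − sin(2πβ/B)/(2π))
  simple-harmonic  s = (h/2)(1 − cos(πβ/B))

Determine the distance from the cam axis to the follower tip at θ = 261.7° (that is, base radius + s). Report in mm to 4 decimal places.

seg 1 [0°–47.8°] uniform, h=26: full span → s += 26 → s = 26.0000
seg 2 [47.8°–87.4°] uniform, h=29: full span → s += 29 → s = 55.0000
seg 3 [87.4°–114.6°] cycloidal, h=24: full span → s += 24 → s = 79.0000
seg 4 [114.6°–202.7°] cycloidal, h=17: full span → s += 17 → s = 96.0000
seg 5 [202.7°–242.2°] cycloidal, h=15: full span → s += 15 → s = 111.0000
seg 6 [242.2°–360°] simple-harmonic, h=-26: θ=261.7° here. β=19.5, B=117.8. -26/2·(1 − cos(π·0.1655)) = -1.7186 → s = 109.2814
radial distance = base radius + s = 27 + 109.2814 = 136.2814

136.2814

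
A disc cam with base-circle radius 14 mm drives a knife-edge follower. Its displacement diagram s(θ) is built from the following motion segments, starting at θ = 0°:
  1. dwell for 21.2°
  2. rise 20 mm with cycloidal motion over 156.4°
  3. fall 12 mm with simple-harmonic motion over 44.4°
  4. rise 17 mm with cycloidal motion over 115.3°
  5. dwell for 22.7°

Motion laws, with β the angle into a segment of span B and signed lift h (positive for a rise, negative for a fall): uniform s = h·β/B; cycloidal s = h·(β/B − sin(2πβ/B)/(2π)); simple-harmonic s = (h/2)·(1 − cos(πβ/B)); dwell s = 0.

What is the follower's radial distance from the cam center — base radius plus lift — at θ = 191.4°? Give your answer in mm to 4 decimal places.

seg 1 [0°–21.2°] dwell: s stays 0.0000
seg 2 [21.2°–177.6°] cycloidal, h=20: full span → s += 20 → s = 20.0000
seg 3 [177.6°–222°] simple-harmonic, h=-12: θ=191.4° here. β=13.8, B=44.4. -12/2·(1 − cos(π·0.3108)) = -2.6402 → s = 17.3598
radial distance = base radius + s = 14 + 17.3598 = 31.3598

31.3598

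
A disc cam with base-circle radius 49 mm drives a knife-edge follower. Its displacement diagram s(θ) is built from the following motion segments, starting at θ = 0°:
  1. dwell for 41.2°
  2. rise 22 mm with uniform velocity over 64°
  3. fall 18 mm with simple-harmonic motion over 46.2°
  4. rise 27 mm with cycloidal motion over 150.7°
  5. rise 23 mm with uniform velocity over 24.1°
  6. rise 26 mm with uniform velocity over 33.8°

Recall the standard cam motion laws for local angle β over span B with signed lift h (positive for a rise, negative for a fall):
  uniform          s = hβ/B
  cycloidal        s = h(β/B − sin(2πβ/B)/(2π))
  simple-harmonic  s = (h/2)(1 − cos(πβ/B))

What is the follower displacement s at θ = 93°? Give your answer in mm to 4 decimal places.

seg 1 [0°–41.2°] dwell: s stays 0.0000
seg 2 [41.2°–105.2°] uniform, h=22: θ=93° here. β=51.8, B=64. 22·51.8/64 = 17.8062 → s = 17.8062

17.8062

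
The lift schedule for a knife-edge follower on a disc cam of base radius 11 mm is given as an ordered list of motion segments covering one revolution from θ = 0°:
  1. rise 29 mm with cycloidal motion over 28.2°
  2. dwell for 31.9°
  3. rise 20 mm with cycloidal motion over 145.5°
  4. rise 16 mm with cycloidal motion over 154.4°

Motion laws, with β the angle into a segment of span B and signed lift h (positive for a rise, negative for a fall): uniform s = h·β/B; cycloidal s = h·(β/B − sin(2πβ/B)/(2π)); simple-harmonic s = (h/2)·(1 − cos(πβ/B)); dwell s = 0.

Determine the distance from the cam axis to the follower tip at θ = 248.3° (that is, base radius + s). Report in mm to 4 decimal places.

seg 1 [0°–28.2°] cycloidal, h=29: full span → s += 29 → s = 29.0000
seg 2 [28.2°–60.1°] dwell: s stays 29.0000
seg 3 [60.1°–205.6°] cycloidal, h=20: full span → s += 20 → s = 49.0000
seg 4 [205.6°–360°] cycloidal, h=16: θ=248.3° here. β=42.7, B=154.4. 16·(0.2766 − sin(2π·0.2766)/(2π)) = 1.9138 → s = 50.9138
radial distance = base radius + s = 11 + 50.9138 = 61.9138

61.9138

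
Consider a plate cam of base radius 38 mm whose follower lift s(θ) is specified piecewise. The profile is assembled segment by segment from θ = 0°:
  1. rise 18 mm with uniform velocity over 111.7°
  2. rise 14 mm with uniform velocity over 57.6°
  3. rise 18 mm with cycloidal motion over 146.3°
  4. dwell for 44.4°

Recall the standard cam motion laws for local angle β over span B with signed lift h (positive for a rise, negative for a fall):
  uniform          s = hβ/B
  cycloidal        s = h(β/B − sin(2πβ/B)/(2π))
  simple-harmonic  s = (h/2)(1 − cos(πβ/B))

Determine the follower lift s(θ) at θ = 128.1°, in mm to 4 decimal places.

seg 1 [0°–111.7°] uniform, h=18: full span → s += 18 → s = 18.0000
seg 2 [111.7°–169.3°] uniform, h=14: θ=128.1° here. β=16.4, B=57.6. 14·16.4/57.6 = 3.9861 → s = 21.9861

21.9861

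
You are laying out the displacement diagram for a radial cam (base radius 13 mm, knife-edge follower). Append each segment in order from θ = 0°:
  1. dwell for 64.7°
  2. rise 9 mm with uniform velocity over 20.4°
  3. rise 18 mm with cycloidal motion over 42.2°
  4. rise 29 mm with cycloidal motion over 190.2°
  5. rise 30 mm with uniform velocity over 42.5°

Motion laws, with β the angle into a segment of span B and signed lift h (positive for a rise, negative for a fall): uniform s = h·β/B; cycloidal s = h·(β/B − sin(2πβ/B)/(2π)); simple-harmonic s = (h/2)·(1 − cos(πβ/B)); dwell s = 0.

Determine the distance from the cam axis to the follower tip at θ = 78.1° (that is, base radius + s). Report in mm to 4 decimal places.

seg 1 [0°–64.7°] dwell: s stays 0.0000
seg 2 [64.7°–85.1°] uniform, h=9: θ=78.1° here. β=13.4, B=20.4. 9·13.4/20.4 = 5.9118 → s = 5.9118
radial distance = base radius + s = 13 + 5.9118 = 18.9118

18.9118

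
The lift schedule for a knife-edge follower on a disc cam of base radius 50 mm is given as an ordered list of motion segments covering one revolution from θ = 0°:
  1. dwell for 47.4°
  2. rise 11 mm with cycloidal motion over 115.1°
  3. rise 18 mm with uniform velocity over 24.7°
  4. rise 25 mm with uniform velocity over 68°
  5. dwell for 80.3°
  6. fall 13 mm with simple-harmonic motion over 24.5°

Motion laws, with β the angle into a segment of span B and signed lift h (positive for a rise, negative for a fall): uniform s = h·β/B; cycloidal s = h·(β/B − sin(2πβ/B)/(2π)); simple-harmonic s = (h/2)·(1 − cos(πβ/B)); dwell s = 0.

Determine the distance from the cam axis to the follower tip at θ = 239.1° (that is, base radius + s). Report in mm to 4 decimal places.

seg 1 [0°–47.4°] dwell: s stays 0.0000
seg 2 [47.4°–162.5°] cycloidal, h=11: full span → s += 11 → s = 11.0000
seg 3 [162.5°–187.2°] uniform, h=18: full span → s += 18 → s = 29.0000
seg 4 [187.2°–255.2°] uniform, h=25: θ=239.1° here. β=51.9, B=68. 25·51.9/68 = 19.0809 → s = 48.0809
radial distance = base radius + s = 50 + 48.0809 = 98.0809

98.0809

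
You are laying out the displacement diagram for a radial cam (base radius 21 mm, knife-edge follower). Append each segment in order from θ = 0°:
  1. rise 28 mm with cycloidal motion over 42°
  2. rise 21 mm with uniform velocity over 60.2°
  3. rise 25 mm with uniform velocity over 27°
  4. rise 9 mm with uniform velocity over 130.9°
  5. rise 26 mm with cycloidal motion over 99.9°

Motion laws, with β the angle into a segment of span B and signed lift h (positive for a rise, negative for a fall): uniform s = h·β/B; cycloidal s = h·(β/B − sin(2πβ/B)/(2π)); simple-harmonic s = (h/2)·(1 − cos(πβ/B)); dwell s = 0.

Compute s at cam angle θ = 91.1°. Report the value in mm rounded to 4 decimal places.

seg 1 [0°–42°] cycloidal, h=28: full span → s += 28 → s = 28.0000
seg 2 [42°–102.2°] uniform, h=21: θ=91.1° here. β=49.1, B=60.2. 21·49.1/60.2 = 17.1279 → s = 45.1279

45.1279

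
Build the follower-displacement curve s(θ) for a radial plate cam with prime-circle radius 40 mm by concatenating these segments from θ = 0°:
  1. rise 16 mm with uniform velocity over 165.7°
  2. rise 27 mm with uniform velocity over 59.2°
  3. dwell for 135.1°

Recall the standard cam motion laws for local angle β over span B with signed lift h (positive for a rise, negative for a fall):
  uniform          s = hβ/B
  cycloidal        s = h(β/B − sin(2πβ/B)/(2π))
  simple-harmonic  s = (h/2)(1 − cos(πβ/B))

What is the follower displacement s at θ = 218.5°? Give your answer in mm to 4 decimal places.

seg 1 [0°–165.7°] uniform, h=16: full span → s += 16 → s = 16.0000
seg 2 [165.7°–224.9°] uniform, h=27: θ=218.5° here. β=52.8, B=59.2. 27·52.8/59.2 = 24.0811 → s = 40.0811

40.0811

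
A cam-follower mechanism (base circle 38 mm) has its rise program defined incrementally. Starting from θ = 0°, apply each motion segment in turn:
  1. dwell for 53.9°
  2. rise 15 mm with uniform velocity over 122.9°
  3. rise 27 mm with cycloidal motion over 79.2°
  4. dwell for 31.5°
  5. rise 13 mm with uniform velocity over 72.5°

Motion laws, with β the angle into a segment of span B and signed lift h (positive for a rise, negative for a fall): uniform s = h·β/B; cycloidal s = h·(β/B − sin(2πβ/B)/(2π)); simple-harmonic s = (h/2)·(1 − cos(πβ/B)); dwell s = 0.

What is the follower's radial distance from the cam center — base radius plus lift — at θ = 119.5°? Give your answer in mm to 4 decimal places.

seg 1 [0°–53.9°] dwell: s stays 0.0000
seg 2 [53.9°–176.8°] uniform, h=15: θ=119.5° here. β=65.6, B=122.9. 15·65.6/122.9 = 8.0065 → s = 8.0065
radial distance = base radius + s = 38 + 8.0065 = 46.0065

46.0065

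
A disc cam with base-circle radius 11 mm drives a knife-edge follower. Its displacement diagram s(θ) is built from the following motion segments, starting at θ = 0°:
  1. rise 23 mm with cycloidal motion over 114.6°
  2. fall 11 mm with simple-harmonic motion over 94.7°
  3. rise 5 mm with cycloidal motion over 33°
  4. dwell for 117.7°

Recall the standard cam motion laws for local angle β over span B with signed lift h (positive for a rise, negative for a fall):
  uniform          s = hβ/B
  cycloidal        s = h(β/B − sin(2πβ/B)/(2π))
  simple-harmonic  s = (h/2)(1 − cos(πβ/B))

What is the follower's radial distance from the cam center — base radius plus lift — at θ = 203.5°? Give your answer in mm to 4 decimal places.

seg 1 [0°–114.6°] cycloidal, h=23: full span → s += 23 → s = 23.0000
seg 2 [114.6°–209.3°] simple-harmonic, h=-11: θ=203.5° here. β=88.9, B=94.7. -11/2·(1 − cos(π·0.9388)) = -10.8985 → s = 12.1015
radial distance = base radius + s = 11 + 12.1015 = 23.1015

23.1015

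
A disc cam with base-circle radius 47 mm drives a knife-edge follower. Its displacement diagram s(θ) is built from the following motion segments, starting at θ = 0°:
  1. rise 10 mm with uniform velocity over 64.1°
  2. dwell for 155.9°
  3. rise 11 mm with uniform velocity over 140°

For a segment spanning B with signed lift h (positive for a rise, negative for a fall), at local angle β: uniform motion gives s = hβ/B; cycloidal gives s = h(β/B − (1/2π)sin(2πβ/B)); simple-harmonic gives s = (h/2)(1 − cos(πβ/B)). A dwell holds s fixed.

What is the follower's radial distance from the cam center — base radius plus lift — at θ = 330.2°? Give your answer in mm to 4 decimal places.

seg 1 [0°–64.1°] uniform, h=10: full span → s += 10 → s = 10.0000
seg 2 [64.1°–220°] dwell: s stays 10.0000
seg 3 [220°–360°] uniform, h=11: θ=330.2° here. β=110.2, B=140. 11·110.2/140 = 8.6586 → s = 18.6586
radial distance = base radius + s = 47 + 18.6586 = 65.6586

65.6586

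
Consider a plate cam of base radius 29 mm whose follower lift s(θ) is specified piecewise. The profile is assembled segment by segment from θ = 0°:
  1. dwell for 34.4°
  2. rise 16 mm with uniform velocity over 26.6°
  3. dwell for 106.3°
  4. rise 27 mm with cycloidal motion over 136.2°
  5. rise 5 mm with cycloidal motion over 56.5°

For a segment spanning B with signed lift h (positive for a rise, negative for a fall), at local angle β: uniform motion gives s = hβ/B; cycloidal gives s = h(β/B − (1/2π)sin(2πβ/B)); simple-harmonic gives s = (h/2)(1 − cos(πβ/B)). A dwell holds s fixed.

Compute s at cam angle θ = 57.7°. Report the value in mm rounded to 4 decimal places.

seg 1 [0°–34.4°] dwell: s stays 0.0000
seg 2 [34.4°–61°] uniform, h=16: θ=57.7° here. β=23.3, B=26.6. 16·23.3/26.6 = 14.0150 → s = 14.0150

14.0150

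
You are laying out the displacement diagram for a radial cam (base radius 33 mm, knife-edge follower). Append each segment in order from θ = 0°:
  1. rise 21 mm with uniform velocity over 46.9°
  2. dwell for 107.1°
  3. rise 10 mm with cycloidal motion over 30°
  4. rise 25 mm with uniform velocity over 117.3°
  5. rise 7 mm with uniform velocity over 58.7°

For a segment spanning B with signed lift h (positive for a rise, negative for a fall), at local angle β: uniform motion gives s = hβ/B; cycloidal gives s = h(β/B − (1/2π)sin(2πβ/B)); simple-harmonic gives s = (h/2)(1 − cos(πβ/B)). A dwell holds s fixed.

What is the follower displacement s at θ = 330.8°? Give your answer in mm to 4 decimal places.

seg 1 [0°–46.9°] uniform, h=21: full span → s += 21 → s = 21.0000
seg 2 [46.9°–154°] dwell: s stays 21.0000
seg 3 [154°–184°] cycloidal, h=10: full span → s += 10 → s = 31.0000
seg 4 [184°–301.3°] uniform, h=25: full span → s += 25 → s = 56.0000
seg 5 [301.3°–360°] uniform, h=7: θ=330.8° here. β=29.5, B=58.7. 7·29.5/58.7 = 3.5179 → s = 59.5179

59.5179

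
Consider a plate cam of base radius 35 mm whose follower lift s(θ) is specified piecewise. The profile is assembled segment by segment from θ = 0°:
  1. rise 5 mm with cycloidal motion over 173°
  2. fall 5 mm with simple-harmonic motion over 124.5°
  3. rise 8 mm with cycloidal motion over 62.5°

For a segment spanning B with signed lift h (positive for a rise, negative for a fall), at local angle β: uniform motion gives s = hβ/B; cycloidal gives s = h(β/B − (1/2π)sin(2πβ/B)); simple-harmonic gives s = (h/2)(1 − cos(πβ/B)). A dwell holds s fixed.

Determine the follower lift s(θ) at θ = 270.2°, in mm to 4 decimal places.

seg 1 [0°–173°] cycloidal, h=5: full span → s += 5 → s = 5.0000
seg 2 [173°–297.5°] simple-harmonic, h=-5: θ=270.2° here. β=97.2, B=124.5. -5/2·(1 − cos(π·0.7807)) = -4.4299 → s = 0.5701

0.5701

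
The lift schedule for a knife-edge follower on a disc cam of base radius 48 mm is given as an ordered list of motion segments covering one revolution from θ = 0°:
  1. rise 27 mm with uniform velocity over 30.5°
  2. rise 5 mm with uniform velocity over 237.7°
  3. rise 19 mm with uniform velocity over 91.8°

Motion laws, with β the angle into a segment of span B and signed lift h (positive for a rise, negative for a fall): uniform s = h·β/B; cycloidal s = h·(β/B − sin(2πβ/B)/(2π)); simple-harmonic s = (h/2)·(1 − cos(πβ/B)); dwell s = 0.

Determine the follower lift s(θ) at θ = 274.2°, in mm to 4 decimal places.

seg 1 [0°–30.5°] uniform, h=27: full span → s += 27 → s = 27.0000
seg 2 [30.5°–268.2°] uniform, h=5: full span → s += 5 → s = 32.0000
seg 3 [268.2°–360°] uniform, h=19: θ=274.2° here. β=6, B=91.8. 19·6/91.8 = 1.2418 → s = 33.2418

33.2418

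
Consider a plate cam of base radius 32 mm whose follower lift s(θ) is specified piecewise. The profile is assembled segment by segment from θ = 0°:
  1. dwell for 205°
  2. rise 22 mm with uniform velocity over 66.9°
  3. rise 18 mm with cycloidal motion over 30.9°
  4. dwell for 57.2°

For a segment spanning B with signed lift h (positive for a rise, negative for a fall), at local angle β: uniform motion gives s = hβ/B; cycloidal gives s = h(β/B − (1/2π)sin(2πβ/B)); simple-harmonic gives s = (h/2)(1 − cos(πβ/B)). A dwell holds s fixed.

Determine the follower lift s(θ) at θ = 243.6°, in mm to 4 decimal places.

seg 1 [0°–205°] dwell: s stays 0.0000
seg 2 [205°–271.9°] uniform, h=22: θ=243.6° here. β=38.6, B=66.9. 22·38.6/66.9 = 12.6936 → s = 12.6936

12.6936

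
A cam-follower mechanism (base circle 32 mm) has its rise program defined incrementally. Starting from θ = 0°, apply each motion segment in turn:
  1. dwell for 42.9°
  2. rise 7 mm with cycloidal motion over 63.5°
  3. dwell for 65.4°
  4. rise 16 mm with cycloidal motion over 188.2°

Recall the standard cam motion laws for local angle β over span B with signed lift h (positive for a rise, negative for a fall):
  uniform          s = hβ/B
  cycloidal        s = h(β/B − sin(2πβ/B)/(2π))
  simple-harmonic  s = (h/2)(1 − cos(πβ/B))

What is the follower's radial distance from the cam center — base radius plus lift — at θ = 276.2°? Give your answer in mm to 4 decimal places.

seg 1 [0°–42.9°] dwell: s stays 0.0000
seg 2 [42.9°–106.4°] cycloidal, h=7: full span → s += 7 → s = 7.0000
seg 3 [106.4°–171.8°] dwell: s stays 7.0000
seg 4 [171.8°–360°] cycloidal, h=16: θ=276.2° here. β=104.4, B=188.2. 16·(0.5547 − sin(2π·0.5547)/(2π)) = 9.7342 → s = 16.7342
radial distance = base radius + s = 32 + 16.7342 = 48.7342

48.7342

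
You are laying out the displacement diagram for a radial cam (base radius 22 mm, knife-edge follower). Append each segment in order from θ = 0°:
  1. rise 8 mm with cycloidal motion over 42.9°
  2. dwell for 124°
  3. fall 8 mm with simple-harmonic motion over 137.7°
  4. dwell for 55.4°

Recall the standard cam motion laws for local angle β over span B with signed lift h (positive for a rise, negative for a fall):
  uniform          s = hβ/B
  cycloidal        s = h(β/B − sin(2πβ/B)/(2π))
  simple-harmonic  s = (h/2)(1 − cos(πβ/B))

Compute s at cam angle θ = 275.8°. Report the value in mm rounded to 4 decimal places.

seg 1 [0°–42.9°] cycloidal, h=8: full span → s += 8 → s = 8.0000
seg 2 [42.9°–166.9°] dwell: s stays 8.0000
seg 3 [166.9°–304.6°] simple-harmonic, h=-8: θ=275.8° here. β=108.9, B=137.7. -8/2·(1 − cos(π·0.7908)) = -7.1672 → s = 0.8328

0.8328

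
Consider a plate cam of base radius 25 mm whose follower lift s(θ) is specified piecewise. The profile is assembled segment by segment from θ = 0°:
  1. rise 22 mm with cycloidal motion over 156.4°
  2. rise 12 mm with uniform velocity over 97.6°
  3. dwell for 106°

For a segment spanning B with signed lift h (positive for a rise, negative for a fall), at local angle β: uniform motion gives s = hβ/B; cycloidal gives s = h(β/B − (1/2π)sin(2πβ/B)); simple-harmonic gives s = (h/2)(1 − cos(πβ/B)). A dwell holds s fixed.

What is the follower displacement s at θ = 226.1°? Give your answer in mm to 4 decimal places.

seg 1 [0°–156.4°] cycloidal, h=22: full span → s += 22 → s = 22.0000
seg 2 [156.4°–254°] uniform, h=12: θ=226.1° here. β=69.7, B=97.6. 12·69.7/97.6 = 8.5697 → s = 30.5697

30.5697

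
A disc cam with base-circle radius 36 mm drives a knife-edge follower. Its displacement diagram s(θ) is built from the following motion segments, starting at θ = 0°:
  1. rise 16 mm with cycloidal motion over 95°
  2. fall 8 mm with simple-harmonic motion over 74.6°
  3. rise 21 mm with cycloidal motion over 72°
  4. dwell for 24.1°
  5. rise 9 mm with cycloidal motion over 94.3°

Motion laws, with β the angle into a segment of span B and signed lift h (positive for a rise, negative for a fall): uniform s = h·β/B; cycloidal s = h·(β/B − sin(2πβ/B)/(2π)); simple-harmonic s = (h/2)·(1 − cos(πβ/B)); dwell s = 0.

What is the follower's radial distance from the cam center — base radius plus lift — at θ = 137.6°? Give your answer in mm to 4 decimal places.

seg 1 [0°–95°] cycloidal, h=16: full span → s += 16 → s = 16.0000
seg 2 [95°–169.6°] simple-harmonic, h=-8: θ=137.6° here. β=42.6, B=74.6. -8/2·(1 − cos(π·0.5710)) = -4.8854 → s = 11.1146
radial distance = base radius + s = 36 + 11.1146 = 47.1146

47.1146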